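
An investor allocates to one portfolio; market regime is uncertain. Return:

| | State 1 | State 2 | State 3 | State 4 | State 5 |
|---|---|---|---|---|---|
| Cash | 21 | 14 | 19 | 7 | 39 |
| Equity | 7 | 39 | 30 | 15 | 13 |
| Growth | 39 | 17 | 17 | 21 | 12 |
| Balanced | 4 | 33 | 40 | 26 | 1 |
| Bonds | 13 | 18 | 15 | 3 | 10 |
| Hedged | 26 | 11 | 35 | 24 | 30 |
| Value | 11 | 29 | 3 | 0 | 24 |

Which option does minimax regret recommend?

Column bests: State 1=39, State 2=39, State 3=40, State 4=26, State 5=39.
Cash regrets: 18, 25, 21, 19, 0 → max 25
Equity regrets: 32, 0, 10, 11, 26 → max 32
Growth regrets: 0, 22, 23, 5, 27 → max 27
Balanced regrets: 35, 6, 0, 0, 38 → max 38
Bonds regrets: 26, 21, 25, 23, 29 → max 29
Hedged regrets: 13, 28, 5, 2, 9 → max 28
Value regrets: 28, 10, 37, 26, 15 → max 37
Smallest max regret = 25 → Cash.

Cash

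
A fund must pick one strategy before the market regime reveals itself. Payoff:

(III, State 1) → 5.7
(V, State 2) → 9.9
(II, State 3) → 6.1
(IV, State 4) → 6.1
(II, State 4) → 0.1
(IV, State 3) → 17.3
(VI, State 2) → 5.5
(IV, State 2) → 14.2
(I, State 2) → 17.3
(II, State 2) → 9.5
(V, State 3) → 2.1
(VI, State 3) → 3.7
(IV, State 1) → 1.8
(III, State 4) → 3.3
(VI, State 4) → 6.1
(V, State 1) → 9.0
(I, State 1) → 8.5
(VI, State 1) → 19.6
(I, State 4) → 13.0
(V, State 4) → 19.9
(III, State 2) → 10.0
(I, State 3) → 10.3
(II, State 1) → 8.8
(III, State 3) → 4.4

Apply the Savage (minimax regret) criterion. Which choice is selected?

I

Column bests: State 1=19.6, State 2=17.3, State 3=17.3, State 4=19.9.
I regrets: 11.1, 0.0, 7.0, 6.9 → max 11.1
II regrets: 10.8, 7.8, 11.2, 19.8 → max 19.8
III regrets: 13.9, 7.3, 12.9, 16.6 → max 16.6
IV regrets: 17.8, 3.1, 0.0, 13.8 → max 17.8
V regrets: 10.6, 7.4, 15.2, 0.0 → max 15.2
VI regrets: 0.0, 11.8, 13.6, 13.8 → max 13.8
Smallest max regret = 11.1 → I.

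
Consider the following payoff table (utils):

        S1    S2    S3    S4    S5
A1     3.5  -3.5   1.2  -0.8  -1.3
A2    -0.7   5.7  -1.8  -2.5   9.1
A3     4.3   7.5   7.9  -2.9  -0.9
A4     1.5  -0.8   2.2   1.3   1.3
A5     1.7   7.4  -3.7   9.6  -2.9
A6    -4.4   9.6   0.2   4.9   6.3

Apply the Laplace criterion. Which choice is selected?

A6

Row averages: A1=-0.18, A2=1.96, A3=3.18, A4=1.1, A5=2.42, A6=3.32
Highest average = 3.32 → A6.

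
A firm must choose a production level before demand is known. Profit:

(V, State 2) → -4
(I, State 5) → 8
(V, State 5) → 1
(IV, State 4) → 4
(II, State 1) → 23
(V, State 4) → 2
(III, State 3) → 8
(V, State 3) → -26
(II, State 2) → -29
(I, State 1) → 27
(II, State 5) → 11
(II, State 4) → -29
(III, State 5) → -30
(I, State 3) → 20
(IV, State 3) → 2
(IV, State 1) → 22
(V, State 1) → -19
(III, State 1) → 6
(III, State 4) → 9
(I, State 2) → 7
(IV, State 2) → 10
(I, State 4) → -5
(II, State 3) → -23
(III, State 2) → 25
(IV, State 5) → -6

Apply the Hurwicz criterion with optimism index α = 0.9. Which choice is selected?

I

I: 0.9·27 + 0.1·(-5) = 23.8
II: 0.9·23 + 0.1·(-29) = 17.8
III: 0.9·25 + 0.1·(-30) = 19.5
IV: 0.9·22 + 0.1·(-6) = 19.2
V: 0.9·2 + 0.1·(-26) = -0.8
Highest Hurwicz score = 23.8 → I.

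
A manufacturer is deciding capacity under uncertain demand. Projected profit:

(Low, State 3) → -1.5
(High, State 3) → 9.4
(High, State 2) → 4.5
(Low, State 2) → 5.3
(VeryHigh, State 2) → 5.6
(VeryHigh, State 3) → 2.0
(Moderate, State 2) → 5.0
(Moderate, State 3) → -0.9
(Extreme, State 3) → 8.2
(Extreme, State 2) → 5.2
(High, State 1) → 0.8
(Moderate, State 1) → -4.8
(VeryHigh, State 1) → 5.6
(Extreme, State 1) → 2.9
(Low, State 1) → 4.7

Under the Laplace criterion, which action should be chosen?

Row averages: Low=17/6, Moderate=-7/30, High=4.9, VeryHigh=4.4, Extreme=163/30
Highest average = 163/30 → Extreme.

Extreme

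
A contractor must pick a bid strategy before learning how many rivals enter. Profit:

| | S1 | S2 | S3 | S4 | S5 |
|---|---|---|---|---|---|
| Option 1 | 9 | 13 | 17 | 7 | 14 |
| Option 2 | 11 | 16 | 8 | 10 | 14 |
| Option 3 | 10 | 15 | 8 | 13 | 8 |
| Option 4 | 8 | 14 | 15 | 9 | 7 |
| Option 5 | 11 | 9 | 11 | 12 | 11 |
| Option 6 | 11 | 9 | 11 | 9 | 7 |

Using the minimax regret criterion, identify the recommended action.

Column bests: S1=11, S2=16, S3=17, S4=13, S5=14.
Option 1 regrets: 2, 3, 0, 6, 0 → max 6
Option 2 regrets: 0, 0, 9, 3, 0 → max 9
Option 3 regrets: 1, 1, 9, 0, 6 → max 9
Option 4 regrets: 3, 2, 2, 4, 7 → max 7
Option 5 regrets: 0, 7, 6, 1, 3 → max 7
Option 6 regrets: 0, 7, 6, 4, 7 → max 7
Smallest max regret = 6 → Option 1.

Option 1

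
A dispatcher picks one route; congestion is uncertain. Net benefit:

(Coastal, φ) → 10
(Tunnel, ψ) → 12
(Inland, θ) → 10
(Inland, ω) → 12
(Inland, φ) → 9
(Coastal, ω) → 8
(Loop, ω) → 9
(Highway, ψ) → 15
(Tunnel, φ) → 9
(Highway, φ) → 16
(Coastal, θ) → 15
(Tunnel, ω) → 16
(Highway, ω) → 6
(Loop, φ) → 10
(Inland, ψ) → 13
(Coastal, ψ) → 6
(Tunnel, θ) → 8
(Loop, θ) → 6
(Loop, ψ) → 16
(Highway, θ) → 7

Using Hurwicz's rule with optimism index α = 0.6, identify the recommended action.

Tunnel

Tunnel: 0.6·16 + 0.4·8 = 12.8
Inland: 0.6·13 + 0.4·9 = 11.4
Highway: 0.6·16 + 0.4·6 = 12
Coastal: 0.6·15 + 0.4·6 = 11.4
Loop: 0.6·16 + 0.4·6 = 12
Highest Hurwicz score = 12.8 → Tunnel.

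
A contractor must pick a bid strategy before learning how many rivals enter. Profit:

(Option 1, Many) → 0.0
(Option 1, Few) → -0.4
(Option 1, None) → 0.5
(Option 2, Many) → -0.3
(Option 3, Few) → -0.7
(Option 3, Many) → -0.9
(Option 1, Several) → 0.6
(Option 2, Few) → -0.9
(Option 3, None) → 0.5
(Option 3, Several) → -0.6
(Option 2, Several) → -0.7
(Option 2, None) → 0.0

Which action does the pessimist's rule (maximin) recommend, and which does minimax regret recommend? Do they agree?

Row minima: Option 1=-0.4, Option 2=-0.9, Option 3=-0.9
Best worst-case = -0.4 → Option 1.
Column bests: None=0.5, Few=-0.4, Several=0.6, Many=0.0.
Option 1 regrets: 0.0, 0.0, 0.0, 0.0 → max 0.0
Option 2 regrets: 0.5, 0.5, 1.3, 0.3 → max 1.3
Option 3 regrets: 0.0, 0.3, 1.2, 0.9 → max 1.2
Smallest max regret = 0.0 → Option 1.

maximin → Option 1; minimax regret → Option 1 (agree)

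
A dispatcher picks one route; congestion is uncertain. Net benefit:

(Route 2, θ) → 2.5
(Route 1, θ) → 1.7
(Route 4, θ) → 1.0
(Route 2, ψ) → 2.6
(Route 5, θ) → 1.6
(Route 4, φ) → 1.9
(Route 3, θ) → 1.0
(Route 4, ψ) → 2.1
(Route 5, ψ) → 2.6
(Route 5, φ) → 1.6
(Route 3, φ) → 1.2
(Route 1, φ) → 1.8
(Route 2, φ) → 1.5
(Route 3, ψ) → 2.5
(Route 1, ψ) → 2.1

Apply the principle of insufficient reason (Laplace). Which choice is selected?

Row averages: Route 1=28/15, Route 2=2.2, Route 3=47/30, Route 4=5/3, Route 5=29/15
Highest average = 2.2 → Route 2.

Route 2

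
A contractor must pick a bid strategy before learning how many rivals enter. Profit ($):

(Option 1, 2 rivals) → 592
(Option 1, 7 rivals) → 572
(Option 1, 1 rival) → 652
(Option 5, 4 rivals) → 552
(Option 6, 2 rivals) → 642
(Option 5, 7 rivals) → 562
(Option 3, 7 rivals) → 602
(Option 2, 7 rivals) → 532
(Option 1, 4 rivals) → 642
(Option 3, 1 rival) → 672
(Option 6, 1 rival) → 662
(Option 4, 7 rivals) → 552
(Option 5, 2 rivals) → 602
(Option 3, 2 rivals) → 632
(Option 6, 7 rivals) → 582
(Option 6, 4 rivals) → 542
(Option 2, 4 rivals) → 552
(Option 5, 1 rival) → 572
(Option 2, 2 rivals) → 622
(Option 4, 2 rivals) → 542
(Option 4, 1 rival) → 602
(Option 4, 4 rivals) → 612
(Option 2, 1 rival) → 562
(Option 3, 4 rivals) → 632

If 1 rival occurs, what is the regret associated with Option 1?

20

Best payoff under 1 rival is 672.
Regret = 672 − 652 = 20.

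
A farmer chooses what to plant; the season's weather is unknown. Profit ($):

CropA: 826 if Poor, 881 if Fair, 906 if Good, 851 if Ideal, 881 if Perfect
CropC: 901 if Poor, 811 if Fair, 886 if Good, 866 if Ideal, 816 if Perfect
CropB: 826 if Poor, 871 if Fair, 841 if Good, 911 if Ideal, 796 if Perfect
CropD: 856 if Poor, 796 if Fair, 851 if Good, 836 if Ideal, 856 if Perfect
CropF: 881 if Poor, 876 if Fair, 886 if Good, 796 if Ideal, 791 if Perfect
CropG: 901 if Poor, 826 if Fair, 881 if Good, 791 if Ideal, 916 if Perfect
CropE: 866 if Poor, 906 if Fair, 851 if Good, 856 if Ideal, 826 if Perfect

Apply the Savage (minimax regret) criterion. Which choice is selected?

CropA

Column bests: Poor=901, Fair=906, Good=906, Ideal=911, Perfect=916.
CropA regrets: 75, 25, 0, 60, 35 → max 75
CropC regrets: 0, 95, 20, 45, 100 → max 100
CropB regrets: 75, 35, 65, 0, 120 → max 120
CropD regrets: 45, 110, 55, 75, 60 → max 110
CropF regrets: 20, 30, 20, 115, 125 → max 125
CropG regrets: 0, 80, 25, 120, 0 → max 120
CropE regrets: 35, 0, 55, 55, 90 → max 90
Smallest max regret = 75 → CropA.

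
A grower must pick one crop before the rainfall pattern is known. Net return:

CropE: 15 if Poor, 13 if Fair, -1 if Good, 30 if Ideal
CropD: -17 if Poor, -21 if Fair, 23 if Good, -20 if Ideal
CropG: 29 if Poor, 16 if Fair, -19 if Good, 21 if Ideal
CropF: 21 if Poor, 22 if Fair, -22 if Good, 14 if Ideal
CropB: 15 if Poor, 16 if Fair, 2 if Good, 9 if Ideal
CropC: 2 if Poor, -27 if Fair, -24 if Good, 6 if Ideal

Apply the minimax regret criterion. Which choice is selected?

CropB

Column bests: Poor=29, Fair=22, Good=23, Ideal=30.
CropE regrets: 14, 9, 24, 0 → max 24
CropD regrets: 46, 43, 0, 50 → max 50
CropG regrets: 0, 6, 42, 9 → max 42
CropF regrets: 8, 0, 45, 16 → max 45
CropB regrets: 14, 6, 21, 21 → max 21
CropC regrets: 27, 49, 47, 24 → max 49
Smallest max regret = 21 → CropB.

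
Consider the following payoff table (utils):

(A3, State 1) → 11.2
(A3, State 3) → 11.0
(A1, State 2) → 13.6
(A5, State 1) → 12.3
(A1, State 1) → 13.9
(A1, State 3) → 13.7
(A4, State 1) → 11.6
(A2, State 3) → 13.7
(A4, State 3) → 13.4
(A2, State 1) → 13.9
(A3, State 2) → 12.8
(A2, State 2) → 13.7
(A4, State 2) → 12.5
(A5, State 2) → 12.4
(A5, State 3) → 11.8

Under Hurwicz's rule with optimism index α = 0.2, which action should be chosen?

A1: 0.2·13.9 + 0.8·13.6 = 13.66
A2: 0.2·13.9 + 0.8·13.7 = 13.74
A3: 0.2·12.8 + 0.8·11.0 = 11.36
A4: 0.2·13.4 + 0.8·11.6 = 11.96
A5: 0.2·12.4 + 0.8·11.8 = 11.92
Highest Hurwicz score = 13.74 → A2.

A2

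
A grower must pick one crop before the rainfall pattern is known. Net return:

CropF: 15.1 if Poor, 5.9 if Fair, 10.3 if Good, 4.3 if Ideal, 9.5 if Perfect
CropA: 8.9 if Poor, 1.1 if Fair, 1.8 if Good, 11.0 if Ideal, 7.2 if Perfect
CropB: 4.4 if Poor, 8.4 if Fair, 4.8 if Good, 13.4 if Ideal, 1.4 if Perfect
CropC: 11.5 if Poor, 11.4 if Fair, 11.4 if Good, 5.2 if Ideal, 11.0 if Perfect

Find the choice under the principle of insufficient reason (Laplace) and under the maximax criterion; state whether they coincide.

Row averages: CropF=9.02, CropA=6, CropB=6.48, CropC=10.1
Highest average = 10.1 → CropC.
Row maxima: CropF=15.1, CropA=11.0, CropB=13.4, CropC=11.5
Best best-case = 15.1 → CropF.

laplace → CropC; maximax → CropF (disagree)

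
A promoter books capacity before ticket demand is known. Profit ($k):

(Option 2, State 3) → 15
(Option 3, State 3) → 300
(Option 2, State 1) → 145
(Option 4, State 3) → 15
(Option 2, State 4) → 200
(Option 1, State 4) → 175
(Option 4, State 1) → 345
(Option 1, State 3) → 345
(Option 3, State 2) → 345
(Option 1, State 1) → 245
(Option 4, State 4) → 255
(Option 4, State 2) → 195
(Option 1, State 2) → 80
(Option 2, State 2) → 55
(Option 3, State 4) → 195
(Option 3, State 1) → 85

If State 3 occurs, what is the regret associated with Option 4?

330

Best payoff under State 3 is 345.
Regret = 345 − 15 = 330.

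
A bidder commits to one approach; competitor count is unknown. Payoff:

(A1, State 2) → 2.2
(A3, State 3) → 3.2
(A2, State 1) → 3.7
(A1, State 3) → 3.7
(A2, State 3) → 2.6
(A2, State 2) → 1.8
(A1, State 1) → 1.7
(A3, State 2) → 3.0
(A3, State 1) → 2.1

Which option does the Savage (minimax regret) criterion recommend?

A2

Column bests: State 1=3.7, State 2=3.0, State 3=3.7.
A1 regrets: 2.0, 0.8, 0.0 → max 2.0
A2 regrets: 0.0, 1.2, 1.1 → max 1.2
A3 regrets: 1.6, 0.0, 0.5 → max 1.6
Smallest max regret = 1.2 → A2.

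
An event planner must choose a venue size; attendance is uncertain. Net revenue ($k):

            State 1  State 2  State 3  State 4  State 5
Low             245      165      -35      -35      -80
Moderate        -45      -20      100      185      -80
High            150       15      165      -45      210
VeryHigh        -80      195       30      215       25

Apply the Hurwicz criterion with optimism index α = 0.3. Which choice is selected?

High

Low: 0.3·245 + 0.7·(-80) = 17.5
Moderate: 0.3·185 + 0.7·(-80) = -0.5
High: 0.3·210 + 0.7·(-45) = 31.5
VeryHigh: 0.3·215 + 0.7·(-80) = 8.5
Highest Hurwicz score = 31.5 → High.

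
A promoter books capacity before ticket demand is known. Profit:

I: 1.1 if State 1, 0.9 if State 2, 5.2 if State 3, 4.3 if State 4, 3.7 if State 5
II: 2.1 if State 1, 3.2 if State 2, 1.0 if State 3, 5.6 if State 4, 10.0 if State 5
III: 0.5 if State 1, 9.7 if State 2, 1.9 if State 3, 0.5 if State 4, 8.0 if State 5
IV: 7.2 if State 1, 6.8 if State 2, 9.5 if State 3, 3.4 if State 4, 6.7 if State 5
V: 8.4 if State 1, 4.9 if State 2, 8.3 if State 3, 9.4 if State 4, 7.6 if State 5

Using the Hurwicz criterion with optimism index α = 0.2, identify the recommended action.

V

I: 0.2·5.2 + 0.8·0.9 = 1.76
II: 0.2·10.0 + 0.8·1.0 = 2.8
III: 0.2·9.7 + 0.8·0.5 = 2.34
IV: 0.2·9.5 + 0.8·3.4 = 4.62
V: 0.2·9.4 + 0.8·4.9 = 5.8
Highest Hurwicz score = 5.8 → V.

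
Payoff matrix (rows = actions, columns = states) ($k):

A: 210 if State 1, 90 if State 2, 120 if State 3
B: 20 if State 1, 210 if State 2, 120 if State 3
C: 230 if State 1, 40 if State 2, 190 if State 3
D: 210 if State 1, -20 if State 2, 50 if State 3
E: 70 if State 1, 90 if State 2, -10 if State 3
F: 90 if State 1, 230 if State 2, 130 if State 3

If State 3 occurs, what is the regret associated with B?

Best payoff under State 3 is 190.
Regret = 190 − 120 = 70.

70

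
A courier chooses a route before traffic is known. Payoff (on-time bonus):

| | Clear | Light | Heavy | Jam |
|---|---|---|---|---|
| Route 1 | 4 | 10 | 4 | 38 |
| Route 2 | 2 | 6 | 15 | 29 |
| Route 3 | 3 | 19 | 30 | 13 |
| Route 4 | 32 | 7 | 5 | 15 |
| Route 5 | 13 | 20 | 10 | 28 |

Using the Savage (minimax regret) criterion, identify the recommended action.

Column bests: Clear=32, Light=20, Heavy=30, Jam=38.
Route 1 regrets: 28, 10, 26, 0 → max 28
Route 2 regrets: 30, 14, 15, 9 → max 30
Route 3 regrets: 29, 1, 0, 25 → max 29
Route 4 regrets: 0, 13, 25, 23 → max 25
Route 5 regrets: 19, 0, 20, 10 → max 20
Smallest max regret = 20 → Route 5.

Route 5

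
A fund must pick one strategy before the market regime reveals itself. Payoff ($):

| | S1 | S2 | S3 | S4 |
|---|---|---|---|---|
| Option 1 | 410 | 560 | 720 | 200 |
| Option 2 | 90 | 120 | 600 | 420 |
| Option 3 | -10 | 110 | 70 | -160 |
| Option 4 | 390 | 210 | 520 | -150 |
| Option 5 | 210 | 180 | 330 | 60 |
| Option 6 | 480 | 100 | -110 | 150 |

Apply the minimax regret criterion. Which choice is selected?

Option 1

Column bests: S1=480, S2=560, S3=720, S4=420.
Option 1 regrets: 70, 0, 0, 220 → max 220
Option 2 regrets: 390, 440, 120, 0 → max 440
Option 3 regrets: 490, 450, 650, 580 → max 650
Option 4 regrets: 90, 350, 200, 570 → max 570
Option 5 regrets: 270, 380, 390, 360 → max 390
Option 6 regrets: 0, 460, 830, 270 → max 830
Smallest max regret = 220 → Option 1.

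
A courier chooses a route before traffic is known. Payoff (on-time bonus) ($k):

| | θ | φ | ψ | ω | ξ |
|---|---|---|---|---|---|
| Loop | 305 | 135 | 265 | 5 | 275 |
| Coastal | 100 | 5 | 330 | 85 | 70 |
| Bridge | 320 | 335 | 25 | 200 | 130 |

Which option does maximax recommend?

Bridge

Row maxima: Loop=305, Coastal=330, Bridge=335
Best best-case = 335 → Bridge.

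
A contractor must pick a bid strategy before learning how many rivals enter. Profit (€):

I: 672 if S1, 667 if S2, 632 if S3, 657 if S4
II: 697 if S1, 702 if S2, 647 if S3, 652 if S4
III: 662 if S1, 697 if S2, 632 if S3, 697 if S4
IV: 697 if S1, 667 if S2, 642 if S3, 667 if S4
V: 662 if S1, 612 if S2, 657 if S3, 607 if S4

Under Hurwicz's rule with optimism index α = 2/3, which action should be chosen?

II

I: 2/3·672 + 1/3·632 = 1976/3
II: 2/3·702 + 1/3·647 = 2051/3
III: 2/3·697 + 1/3·632 = 2026/3
IV: 2/3·697 + 1/3·642 = 2036/3
V: 2/3·662 + 1/3·607 = 1931/3
Highest Hurwicz score = 2051/3 → II.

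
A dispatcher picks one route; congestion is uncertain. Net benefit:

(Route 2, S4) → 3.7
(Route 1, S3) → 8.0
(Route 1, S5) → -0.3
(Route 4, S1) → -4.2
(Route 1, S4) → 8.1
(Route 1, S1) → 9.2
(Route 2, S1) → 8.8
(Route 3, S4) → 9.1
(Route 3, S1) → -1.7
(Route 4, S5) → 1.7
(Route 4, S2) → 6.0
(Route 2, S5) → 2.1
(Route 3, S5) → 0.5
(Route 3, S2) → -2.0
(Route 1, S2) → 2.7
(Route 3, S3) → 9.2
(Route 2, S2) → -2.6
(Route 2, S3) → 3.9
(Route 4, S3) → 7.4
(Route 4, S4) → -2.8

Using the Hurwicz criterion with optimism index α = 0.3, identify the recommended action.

Route 1

Route 1: 0.3·9.2 + 0.7·(-0.3) = 2.55
Route 2: 0.3·8.8 + 0.7·(-2.6) = 0.82
Route 3: 0.3·9.2 + 0.7·(-2.0) = 1.36
Route 4: 0.3·7.4 + 0.7·(-4.2) = -0.72
Highest Hurwicz score = 2.55 → Route 1.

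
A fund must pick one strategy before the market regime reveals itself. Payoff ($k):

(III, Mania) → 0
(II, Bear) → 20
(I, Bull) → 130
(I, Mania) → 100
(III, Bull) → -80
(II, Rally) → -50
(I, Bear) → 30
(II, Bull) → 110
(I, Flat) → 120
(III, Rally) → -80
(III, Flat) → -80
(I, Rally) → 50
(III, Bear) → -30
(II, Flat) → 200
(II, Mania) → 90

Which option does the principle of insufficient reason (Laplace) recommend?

I

Row averages: I=86, II=74, III=-54
Highest average = 86 → I.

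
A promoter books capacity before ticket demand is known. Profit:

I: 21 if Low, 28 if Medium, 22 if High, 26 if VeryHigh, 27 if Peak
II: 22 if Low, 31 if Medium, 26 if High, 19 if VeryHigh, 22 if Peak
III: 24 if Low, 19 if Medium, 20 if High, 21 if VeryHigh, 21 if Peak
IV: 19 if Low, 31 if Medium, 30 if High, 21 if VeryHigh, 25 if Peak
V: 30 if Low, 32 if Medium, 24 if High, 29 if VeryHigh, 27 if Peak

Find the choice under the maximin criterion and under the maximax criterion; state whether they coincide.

maximin → V; maximax → V (agree)

Row minima: I=21, II=19, III=19, IV=19, V=24
Best worst-case = 24 → V.
Row maxima: I=28, II=31, III=24, IV=31, V=32
Best best-case = 32 → V.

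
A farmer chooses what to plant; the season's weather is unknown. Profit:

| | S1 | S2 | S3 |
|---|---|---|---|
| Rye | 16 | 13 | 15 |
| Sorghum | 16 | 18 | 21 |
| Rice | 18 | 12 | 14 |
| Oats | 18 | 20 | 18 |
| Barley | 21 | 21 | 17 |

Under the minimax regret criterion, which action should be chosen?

Oats

Column bests: S1=21, S2=21, S3=21.
Rye regrets: 5, 8, 6 → max 8
Sorghum regrets: 5, 3, 0 → max 5
Rice regrets: 3, 9, 7 → max 9
Oats regrets: 3, 1, 3 → max 3
Barley regrets: 0, 0, 4 → max 4
Smallest max regret = 3 → Oats.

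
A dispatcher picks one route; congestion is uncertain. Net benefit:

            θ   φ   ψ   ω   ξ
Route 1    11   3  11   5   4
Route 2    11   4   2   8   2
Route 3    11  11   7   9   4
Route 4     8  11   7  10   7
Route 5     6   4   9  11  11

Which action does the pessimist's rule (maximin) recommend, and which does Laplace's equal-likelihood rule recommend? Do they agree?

maximin → Route 4; laplace → Route 4 (agree)

Row minima: Route 1=3, Route 2=2, Route 3=4, Route 4=7, Route 5=4
Best worst-case = 7 → Route 4.
Row averages: Route 1=6.8, Route 2=5.4, Route 3=8.4, Route 4=8.6, Route 5=8.2
Highest average = 8.6 → Route 4.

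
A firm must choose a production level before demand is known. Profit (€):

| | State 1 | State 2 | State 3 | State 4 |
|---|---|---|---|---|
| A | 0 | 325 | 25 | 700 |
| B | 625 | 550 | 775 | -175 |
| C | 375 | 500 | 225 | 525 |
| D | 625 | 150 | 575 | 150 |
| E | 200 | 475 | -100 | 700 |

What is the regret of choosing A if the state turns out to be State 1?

Best payoff under State 1 is 625.
Regret = 625 − 0 = 625.

625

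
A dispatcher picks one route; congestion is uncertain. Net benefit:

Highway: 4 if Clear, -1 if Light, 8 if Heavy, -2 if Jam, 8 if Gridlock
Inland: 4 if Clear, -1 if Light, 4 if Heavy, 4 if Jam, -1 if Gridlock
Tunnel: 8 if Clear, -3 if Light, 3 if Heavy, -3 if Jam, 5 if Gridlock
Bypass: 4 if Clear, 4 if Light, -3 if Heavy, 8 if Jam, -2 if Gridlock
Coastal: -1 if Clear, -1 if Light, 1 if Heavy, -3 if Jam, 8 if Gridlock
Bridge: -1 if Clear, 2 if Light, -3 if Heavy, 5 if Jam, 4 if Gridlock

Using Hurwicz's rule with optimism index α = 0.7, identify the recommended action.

Highway: 0.7·8 + 0.3·(-2) = 5
Inland: 0.7·4 + 0.3·(-1) = 2.5
Tunnel: 0.7·8 + 0.3·(-3) = 4.7
Bypass: 0.7·8 + 0.3·(-3) = 4.7
Coastal: 0.7·8 + 0.3·(-3) = 4.7
Bridge: 0.7·5 + 0.3·(-3) = 2.6
Highest Hurwicz score = 5 → Highway.

Highway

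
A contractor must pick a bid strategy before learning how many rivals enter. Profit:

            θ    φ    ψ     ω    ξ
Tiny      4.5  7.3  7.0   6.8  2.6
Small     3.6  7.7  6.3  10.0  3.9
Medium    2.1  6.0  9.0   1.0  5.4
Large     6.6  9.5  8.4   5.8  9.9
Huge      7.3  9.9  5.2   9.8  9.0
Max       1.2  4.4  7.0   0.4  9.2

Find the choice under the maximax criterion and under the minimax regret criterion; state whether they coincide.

maximax → Small; minimax regret → Huge (disagree)

Row maxima: Tiny=7.3, Small=10.0, Medium=9.0, Large=9.9, Huge=9.9, Max=9.2
Best best-case = 10.0 → Small.
Column bests: θ=7.3, φ=9.9, ψ=9.0, ω=10.0, ξ=9.9.
Tiny regrets: 2.8, 2.6, 2.0, 3.2, 7.3 → max 7.3
Small regrets: 3.7, 2.2, 2.7, 0.0, 6.0 → max 6.0
Medium regrets: 5.2, 3.9, 0.0, 9.0, 4.5 → max 9.0
Large regrets: 0.7, 0.4, 0.6, 4.2, 0.0 → max 4.2
Huge regrets: 0.0, 0.0, 3.8, 0.2, 0.9 → max 3.8
Max regrets: 6.1, 5.5, 2.0, 9.6, 0.7 → max 9.6
Smallest max regret = 3.8 → Huge.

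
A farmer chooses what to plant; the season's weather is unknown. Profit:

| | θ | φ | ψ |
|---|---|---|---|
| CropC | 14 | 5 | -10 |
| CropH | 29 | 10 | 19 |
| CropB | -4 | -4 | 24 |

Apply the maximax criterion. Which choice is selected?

CropH

Row maxima: CropC=14, CropH=29, CropB=24
Best best-case = 29 → CropH.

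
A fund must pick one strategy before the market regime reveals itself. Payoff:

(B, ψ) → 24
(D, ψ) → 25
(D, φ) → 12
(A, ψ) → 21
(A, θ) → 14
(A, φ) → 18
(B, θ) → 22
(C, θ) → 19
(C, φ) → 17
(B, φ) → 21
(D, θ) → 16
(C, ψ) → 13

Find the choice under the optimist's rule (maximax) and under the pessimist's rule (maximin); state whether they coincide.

Row maxima: A=21, B=24, C=19, D=25
Best best-case = 25 → D.
Row minima: A=14, B=21, C=13, D=12
Best worst-case = 21 → B.

maximax → D; maximin → B (disagree)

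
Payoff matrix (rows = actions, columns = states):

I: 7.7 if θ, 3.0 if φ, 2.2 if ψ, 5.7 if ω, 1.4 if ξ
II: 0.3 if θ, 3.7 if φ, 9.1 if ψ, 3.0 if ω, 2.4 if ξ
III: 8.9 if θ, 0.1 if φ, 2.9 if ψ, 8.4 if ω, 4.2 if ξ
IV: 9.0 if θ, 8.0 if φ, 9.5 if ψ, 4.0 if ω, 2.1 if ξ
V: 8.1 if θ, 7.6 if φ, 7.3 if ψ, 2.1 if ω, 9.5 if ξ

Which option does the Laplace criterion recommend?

Row averages: I=4, II=3.7, III=4.9, IV=6.52, V=6.92
Highest average = 6.92 → V.

V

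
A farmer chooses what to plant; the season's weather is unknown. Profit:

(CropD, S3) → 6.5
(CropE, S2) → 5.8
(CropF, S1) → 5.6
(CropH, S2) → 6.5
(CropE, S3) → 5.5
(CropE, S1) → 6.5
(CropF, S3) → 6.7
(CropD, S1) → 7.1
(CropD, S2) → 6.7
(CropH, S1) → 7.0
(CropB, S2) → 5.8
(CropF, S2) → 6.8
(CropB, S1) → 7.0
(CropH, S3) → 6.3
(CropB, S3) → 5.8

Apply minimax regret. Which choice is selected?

CropD

Column bests: S1=7.1, S2=6.8, S3=6.7.
CropE regrets: 0.6, 1.0, 1.2 → max 1.2
CropH regrets: 0.1, 0.3, 0.4 → max 0.4
CropB regrets: 0.1, 1.0, 0.9 → max 1.0
CropD regrets: 0.0, 0.1, 0.2 → max 0.2
CropF regrets: 1.5, 0.0, 0.0 → max 1.5
Smallest max regret = 0.2 → CropD.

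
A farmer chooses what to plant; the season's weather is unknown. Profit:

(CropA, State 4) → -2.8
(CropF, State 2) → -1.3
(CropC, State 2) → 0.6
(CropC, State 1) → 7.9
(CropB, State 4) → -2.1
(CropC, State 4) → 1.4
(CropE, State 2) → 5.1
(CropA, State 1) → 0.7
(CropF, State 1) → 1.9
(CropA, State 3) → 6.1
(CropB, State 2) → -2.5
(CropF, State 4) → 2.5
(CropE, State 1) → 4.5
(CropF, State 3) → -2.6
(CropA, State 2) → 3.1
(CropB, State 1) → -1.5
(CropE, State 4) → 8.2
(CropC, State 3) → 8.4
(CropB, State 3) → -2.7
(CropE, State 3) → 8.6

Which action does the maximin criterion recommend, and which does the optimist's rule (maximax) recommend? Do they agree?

Row minima: CropC=0.6, CropF=-2.6, CropB=-2.7, CropE=4.5, CropA=-2.8
Best worst-case = 4.5 → CropE.
Row maxima: CropC=8.4, CropF=2.5, CropB=-1.5, CropE=8.6, CropA=6.1
Best best-case = 8.6 → CropE.

maximin → CropE; maximax → CropE (agree)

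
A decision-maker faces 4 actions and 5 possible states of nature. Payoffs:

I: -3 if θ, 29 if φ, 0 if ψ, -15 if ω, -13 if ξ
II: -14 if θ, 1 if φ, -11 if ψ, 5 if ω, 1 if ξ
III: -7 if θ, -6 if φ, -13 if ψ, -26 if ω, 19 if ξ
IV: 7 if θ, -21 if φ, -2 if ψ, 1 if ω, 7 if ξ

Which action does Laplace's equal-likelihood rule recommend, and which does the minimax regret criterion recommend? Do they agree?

laplace → I; minimax regret → II (disagree)

Row averages: I=-0.4, II=-3.6, III=-6.6, IV=-1.6
Highest average = -0.4 → I.
Column bests: θ=7, φ=29, ψ=0, ω=5, ξ=19.
I regrets: 10, 0, 0, 20, 32 → max 32
II regrets: 21, 28, 11, 0, 18 → max 28
III regrets: 14, 35, 13, 31, 0 → max 35
IV regrets: 0, 50, 2, 4, 12 → max 50
Smallest max regret = 28 → II.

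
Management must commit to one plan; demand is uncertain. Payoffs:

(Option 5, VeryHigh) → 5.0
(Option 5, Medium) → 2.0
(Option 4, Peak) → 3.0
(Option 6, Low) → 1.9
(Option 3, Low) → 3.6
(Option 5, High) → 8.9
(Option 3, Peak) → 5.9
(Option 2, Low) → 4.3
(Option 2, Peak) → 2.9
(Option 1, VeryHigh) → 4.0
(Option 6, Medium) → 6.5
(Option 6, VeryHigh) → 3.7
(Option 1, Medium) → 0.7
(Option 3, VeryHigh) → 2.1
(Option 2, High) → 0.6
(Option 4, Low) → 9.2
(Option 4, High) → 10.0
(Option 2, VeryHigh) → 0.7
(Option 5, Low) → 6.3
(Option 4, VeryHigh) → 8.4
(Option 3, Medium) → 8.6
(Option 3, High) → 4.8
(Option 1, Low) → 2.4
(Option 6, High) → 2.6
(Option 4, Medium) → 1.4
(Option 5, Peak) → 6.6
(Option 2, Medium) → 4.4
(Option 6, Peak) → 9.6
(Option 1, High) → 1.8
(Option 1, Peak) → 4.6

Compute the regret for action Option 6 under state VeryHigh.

Best payoff under VeryHigh is 8.4.
Regret = 8.4 − 3.7 = 4.7.

4.7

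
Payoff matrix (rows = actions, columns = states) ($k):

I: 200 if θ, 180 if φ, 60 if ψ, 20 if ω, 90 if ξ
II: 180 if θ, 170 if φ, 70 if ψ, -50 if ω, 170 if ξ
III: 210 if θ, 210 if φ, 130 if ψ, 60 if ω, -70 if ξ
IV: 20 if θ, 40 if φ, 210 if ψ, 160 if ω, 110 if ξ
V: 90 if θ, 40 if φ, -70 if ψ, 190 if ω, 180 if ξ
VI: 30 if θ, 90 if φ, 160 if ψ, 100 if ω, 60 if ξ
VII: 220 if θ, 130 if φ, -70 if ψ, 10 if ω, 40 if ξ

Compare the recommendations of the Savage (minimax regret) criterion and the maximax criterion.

minimax regret → I; maximax → VII (disagree)

Column bests: θ=220, φ=210, ψ=210, ω=190, ξ=180.
I regrets: 20, 30, 150, 170, 90 → max 170
II regrets: 40, 40, 140, 240, 10 → max 240
III regrets: 10, 0, 80, 130, 250 → max 250
IV regrets: 200, 170, 0, 30, 70 → max 200
V regrets: 130, 170, 280, 0, 0 → max 280
VI regrets: 190, 120, 50, 90, 120 → max 190
VII regrets: 0, 80, 280, 180, 140 → max 280
Smallest max regret = 170 → I.
Row maxima: I=200, II=180, III=210, IV=210, V=190, VI=160, VII=220
Best best-case = 220 → VII.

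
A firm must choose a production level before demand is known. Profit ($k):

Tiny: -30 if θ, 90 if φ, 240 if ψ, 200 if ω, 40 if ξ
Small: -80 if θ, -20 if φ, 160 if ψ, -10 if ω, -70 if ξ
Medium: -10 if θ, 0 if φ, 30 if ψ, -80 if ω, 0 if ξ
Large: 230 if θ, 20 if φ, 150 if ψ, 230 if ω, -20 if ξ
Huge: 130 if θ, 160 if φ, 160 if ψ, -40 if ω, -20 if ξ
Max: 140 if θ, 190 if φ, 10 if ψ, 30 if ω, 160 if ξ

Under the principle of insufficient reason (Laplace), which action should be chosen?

Row averages: Tiny=108, Small=-4, Medium=-12, Large=122, Huge=78, Max=106
Highest average = 122 → Large.

Large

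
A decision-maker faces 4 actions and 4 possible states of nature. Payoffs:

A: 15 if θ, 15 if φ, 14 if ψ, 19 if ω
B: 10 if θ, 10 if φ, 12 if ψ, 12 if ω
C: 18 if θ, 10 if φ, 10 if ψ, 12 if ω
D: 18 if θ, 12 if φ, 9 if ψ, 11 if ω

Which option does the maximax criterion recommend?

Row maxima: A=19, B=12, C=18, D=18
Best best-case = 19 → A.

A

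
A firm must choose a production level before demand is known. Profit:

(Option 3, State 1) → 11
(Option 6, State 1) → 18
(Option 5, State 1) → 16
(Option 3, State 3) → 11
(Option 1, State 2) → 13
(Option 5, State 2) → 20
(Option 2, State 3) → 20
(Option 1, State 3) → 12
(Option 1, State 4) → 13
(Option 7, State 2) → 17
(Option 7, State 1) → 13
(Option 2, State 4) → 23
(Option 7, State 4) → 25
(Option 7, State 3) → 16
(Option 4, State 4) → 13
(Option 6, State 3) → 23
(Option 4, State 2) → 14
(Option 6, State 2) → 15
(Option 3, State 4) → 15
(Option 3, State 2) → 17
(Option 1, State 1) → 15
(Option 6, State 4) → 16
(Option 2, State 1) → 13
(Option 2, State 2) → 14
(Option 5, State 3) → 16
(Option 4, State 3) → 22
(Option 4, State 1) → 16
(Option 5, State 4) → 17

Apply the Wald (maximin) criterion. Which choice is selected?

Option 5

Row minima: Option 1=12, Option 2=13, Option 3=11, Option 4=13, Option 5=16, Option 6=15, Option 7=13
Best worst-case = 16 → Option 5.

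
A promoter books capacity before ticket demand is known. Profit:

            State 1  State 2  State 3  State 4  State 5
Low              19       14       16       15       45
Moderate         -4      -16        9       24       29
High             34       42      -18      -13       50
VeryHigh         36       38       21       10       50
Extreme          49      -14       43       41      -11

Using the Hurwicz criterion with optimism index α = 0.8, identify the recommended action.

VeryHigh

Low: 0.8·45 + 0.2·14 = 38.8
Moderate: 0.8·29 + 0.2·(-16) = 20
High: 0.8·50 + 0.2·(-18) = 36.4
VeryHigh: 0.8·50 + 0.2·10 = 42
Extreme: 0.8·49 + 0.2·(-14) = 36.4
Highest Hurwicz score = 42 → VeryHigh.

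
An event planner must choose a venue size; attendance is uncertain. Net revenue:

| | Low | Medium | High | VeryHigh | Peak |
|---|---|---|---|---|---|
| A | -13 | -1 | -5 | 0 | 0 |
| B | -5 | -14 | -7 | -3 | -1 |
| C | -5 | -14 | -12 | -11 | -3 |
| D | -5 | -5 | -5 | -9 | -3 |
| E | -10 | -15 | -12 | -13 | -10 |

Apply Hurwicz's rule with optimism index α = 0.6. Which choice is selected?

A: 0.6·0 + 0.4·(-13) = -5.2
B: 0.6·(-1) + 0.4·(-14) = -6.2
C: 0.6·(-3) + 0.4·(-14) = -7.4
D: 0.6·(-3) + 0.4·(-9) = -5.4
E: 0.6·(-10) + 0.4·(-15) = -12
Highest Hurwicz score = -5.2 → A.

A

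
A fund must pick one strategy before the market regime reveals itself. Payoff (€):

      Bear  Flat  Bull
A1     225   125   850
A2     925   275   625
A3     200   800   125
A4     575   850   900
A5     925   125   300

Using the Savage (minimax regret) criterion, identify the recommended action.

A4

Column bests: Bear=925, Flat=850, Bull=900.
A1 regrets: 700, 725, 50 → max 725
A2 regrets: 0, 575, 275 → max 575
A3 regrets: 725, 50, 775 → max 775
A4 regrets: 350, 0, 0 → max 350
A5 regrets: 0, 725, 600 → max 725
Smallest max regret = 350 → A4.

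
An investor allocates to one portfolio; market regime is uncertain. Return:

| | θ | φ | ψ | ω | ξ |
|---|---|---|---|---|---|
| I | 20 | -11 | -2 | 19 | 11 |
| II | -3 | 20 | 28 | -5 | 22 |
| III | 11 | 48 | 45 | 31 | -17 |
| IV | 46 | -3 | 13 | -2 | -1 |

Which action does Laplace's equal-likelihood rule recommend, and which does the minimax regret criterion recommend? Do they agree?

laplace → III; minimax regret → III (agree)

Row averages: I=7.4, II=12.4, III=23.6, IV=10.6
Highest average = 23.6 → III.
Column bests: θ=46, φ=48, ψ=45, ω=31, ξ=22.
I regrets: 26, 59, 47, 12, 11 → max 59
II regrets: 49, 28, 17, 36, 0 → max 49
III regrets: 35, 0, 0, 0, 39 → max 39
IV regrets: 0, 51, 32, 33, 23 → max 51
Smallest max regret = 39 → III.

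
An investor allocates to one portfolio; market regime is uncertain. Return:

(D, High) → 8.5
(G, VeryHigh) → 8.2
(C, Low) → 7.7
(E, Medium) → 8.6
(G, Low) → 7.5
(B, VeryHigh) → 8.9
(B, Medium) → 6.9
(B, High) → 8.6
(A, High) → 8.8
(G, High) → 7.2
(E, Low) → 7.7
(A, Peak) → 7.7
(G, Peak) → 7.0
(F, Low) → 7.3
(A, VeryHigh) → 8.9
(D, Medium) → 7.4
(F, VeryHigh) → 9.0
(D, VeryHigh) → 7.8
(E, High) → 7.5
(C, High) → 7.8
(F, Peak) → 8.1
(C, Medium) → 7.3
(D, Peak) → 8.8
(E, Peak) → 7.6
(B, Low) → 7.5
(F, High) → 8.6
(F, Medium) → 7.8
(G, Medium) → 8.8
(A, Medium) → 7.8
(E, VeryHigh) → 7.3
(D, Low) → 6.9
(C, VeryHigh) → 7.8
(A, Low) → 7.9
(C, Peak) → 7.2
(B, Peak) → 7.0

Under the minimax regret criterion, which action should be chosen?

F

Column bests: Low=7.9, Medium=8.8, High=8.8, VeryHigh=9.0, Peak=8.8.
A regrets: 0.0, 1.0, 0.0, 0.1, 1.1 → max 1.1
B regrets: 0.4, 1.9, 0.2, 0.1, 1.8 → max 1.9
C regrets: 0.2, 1.5, 1.0, 1.2, 1.6 → max 1.6
D regrets: 1.0, 1.4, 0.3, 1.2, 0.0 → max 1.4
E regrets: 0.2, 0.2, 1.3, 1.7, 1.2 → max 1.7
F regrets: 0.6, 1.0, 0.2, 0.0, 0.7 → max 1.0
G regrets: 0.4, 0.0, 1.6, 0.8, 1.8 → max 1.8
Smallest max regret = 1.0 → F.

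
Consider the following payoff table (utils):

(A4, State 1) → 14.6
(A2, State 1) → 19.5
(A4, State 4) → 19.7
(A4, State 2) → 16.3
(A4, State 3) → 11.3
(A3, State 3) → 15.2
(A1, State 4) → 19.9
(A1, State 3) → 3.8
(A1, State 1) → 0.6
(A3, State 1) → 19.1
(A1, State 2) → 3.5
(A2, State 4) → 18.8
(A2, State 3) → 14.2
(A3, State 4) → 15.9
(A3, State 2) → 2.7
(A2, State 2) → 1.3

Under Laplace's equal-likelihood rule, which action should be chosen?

A4

Row averages: A1=6.95, A2=13.45, A3=13.225, A4=15.475
Highest average = 15.475 → A4.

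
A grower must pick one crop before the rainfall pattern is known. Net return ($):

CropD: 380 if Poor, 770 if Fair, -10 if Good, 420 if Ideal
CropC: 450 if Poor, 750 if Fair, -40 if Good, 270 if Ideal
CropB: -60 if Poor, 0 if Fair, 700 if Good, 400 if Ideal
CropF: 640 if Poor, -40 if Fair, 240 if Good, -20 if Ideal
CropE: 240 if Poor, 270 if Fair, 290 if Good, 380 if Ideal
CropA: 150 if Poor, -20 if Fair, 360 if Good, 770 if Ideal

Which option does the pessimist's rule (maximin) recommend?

CropE

Row minima: CropD=-10, CropC=-40, CropB=-60, CropF=-40, CropE=240, CropA=-20
Best worst-case = 240 → CropE.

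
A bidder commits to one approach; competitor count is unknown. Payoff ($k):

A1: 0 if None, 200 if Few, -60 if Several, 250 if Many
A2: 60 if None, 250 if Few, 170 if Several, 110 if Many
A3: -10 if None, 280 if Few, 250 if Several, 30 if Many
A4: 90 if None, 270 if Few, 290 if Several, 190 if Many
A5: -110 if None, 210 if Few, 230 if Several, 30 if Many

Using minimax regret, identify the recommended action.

A4

Column bests: None=90, Few=280, Several=290, Many=250.
A1 regrets: 90, 80, 350, 0 → max 350
A2 regrets: 30, 30, 120, 140 → max 140
A3 regrets: 100, 0, 40, 220 → max 220
A4 regrets: 0, 10, 0, 60 → max 60
A5 regrets: 200, 70, 60, 220 → max 220
Smallest max regret = 60 → A4.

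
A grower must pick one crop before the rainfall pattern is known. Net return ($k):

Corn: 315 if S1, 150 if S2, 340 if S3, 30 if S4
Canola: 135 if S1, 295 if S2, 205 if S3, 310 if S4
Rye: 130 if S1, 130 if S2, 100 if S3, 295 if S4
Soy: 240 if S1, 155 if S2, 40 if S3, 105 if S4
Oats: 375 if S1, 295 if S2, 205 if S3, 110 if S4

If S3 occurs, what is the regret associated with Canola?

Best payoff under S3 is 340.
Regret = 340 − 205 = 135.

135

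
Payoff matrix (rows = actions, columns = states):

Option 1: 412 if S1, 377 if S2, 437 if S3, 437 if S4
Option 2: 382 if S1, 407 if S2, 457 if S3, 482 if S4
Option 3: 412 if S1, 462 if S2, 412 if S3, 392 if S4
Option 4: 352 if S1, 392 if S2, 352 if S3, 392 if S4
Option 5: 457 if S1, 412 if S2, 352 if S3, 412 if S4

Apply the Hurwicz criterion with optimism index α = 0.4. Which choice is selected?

Option 2

Option 1: 0.4·437 + 0.6·377 = 401
Option 2: 0.4·482 + 0.6·382 = 422
Option 3: 0.4·462 + 0.6·392 = 420
Option 4: 0.4·392 + 0.6·352 = 368
Option 5: 0.4·457 + 0.6·352 = 394
Highest Hurwicz score = 422 → Option 2.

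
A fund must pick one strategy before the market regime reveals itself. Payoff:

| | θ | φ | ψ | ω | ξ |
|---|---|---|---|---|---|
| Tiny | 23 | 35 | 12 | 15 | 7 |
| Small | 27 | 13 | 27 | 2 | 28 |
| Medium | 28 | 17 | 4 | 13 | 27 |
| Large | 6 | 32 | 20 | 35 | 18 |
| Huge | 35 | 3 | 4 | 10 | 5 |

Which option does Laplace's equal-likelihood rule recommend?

Large

Row averages: Tiny=18.4, Small=19.4, Medium=17.8, Large=22.2, Huge=11.4
Highest average = 22.2 → Large.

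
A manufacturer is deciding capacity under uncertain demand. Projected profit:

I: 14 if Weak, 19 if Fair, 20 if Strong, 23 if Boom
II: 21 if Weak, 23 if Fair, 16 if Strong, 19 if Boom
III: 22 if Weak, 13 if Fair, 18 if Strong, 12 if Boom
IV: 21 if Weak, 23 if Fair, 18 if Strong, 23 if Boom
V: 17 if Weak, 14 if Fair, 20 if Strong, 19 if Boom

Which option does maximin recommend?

Row minima: I=14, II=16, III=12, IV=18, V=14
Best worst-case = 18 → IV.

IV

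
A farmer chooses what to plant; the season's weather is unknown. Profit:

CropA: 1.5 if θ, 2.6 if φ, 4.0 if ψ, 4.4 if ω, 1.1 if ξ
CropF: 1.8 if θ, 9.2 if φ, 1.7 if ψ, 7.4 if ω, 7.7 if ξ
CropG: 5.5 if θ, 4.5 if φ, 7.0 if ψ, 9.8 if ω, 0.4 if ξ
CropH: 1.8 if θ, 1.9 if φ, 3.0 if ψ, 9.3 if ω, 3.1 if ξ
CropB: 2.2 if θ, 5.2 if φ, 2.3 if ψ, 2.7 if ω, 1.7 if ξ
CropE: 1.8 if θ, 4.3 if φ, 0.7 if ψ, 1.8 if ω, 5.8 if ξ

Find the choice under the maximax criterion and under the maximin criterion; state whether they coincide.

Row maxima: CropA=4.4, CropF=9.2, CropG=9.8, CropH=9.3, CropB=5.2, CropE=5.8
Best best-case = 9.8 → CropG.
Row minima: CropA=1.1, CropF=1.7, CropG=0.4, CropH=1.8, CropB=1.7, CropE=0.7
Best worst-case = 1.8 → CropH.

maximax → CropG; maximin → CropH (disagree)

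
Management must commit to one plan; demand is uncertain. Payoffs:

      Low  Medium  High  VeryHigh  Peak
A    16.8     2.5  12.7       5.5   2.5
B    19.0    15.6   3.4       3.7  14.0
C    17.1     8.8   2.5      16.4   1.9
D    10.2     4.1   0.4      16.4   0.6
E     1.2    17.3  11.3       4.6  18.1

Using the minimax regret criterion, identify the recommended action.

B

Column bests: Low=19.0, Medium=17.3, High=12.7, VeryHigh=16.4, Peak=18.1.
A regrets: 2.2, 14.8, 0.0, 10.9, 15.6 → max 15.6
B regrets: 0.0, 1.7, 9.3, 12.7, 4.1 → max 12.7
C regrets: 1.9, 8.5, 10.2, 0.0, 16.2 → max 16.2
D regrets: 8.8, 13.2, 12.3, 0.0, 17.5 → max 17.5
E regrets: 17.8, 0.0, 1.4, 11.8, 0.0 → max 17.8
Smallest max regret = 12.7 → B.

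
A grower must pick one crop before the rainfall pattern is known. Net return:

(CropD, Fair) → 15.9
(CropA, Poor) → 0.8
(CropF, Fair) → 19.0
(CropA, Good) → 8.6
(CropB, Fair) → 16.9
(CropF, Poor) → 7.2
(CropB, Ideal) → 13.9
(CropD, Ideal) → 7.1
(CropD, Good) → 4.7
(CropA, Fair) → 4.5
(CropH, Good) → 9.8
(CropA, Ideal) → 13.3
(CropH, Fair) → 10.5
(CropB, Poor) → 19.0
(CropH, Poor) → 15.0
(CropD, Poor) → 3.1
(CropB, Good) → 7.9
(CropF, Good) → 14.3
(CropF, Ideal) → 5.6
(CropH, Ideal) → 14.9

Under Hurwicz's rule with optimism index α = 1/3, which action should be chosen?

CropB

CropH: 1/3·15.0 + 2/3·9.8 = 173/15
CropD: 1/3·15.9 + 2/3·3.1 = 221/30
CropA: 1/3·13.3 + 2/3·0.8 = 149/30
CropB: 1/3·19.0 + 2/3·7.9 = 11.6
CropF: 1/3·19.0 + 2/3·5.6 = 151/15
Highest Hurwicz score = 11.6 → CropB.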